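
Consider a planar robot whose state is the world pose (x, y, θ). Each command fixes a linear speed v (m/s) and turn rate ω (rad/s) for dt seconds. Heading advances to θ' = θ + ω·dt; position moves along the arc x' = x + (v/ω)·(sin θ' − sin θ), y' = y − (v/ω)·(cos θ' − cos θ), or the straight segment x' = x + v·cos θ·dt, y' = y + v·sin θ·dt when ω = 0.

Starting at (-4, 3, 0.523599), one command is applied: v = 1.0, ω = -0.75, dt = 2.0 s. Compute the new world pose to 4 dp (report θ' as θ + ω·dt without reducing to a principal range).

(-2.2287, 2.5920, -0.9764)

θ' = 0.5236 + -0.75·2.0 = -0.9764
R = v/ω = 1.0/-0.75 = -1.3333
x' = -4 + -1.3333·(sin -0.9764 − sin 0.5236) = -2.2287
y' = 3 − -1.3333·(cos -0.9764 − cos 0.5236) = 2.5920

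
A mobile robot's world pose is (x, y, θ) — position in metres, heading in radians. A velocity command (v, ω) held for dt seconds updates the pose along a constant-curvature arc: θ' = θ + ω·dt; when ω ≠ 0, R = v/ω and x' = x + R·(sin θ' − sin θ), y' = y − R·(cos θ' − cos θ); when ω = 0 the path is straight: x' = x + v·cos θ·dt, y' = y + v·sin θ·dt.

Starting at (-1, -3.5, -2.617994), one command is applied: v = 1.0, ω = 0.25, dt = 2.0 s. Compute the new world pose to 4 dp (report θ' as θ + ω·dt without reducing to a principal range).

(-2.4159, -4.8829, -2.1180)

θ' = -2.6180 + 0.25·2.0 = -2.1180
R = v/ω = 1.0/0.25 = 4.0000
x' = -1 + 4.0000·(sin -2.1180 − sin -2.6180) = -2.4159
y' = -3.5 − 4.0000·(cos -2.1180 − cos -2.6180) = -4.8829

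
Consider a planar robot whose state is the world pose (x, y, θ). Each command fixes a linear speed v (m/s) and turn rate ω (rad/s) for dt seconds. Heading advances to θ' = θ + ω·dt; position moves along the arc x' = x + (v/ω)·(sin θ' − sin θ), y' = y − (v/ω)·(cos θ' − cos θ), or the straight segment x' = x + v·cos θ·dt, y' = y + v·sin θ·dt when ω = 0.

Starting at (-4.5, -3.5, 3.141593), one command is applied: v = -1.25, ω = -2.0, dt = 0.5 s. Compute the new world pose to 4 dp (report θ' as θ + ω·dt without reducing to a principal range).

(-3.9741, -3.7873, 2.1416)

θ' = 3.1416 + -2.0·0.5 = 2.1416
R = v/ω = -1.25/-2.0 = 0.6250
x' = -4.5 + 0.6250·(sin 2.1416 − sin 3.1416) = -3.9741
y' = -3.5 − 0.6250·(cos 2.1416 − cos 3.1416) = -3.7873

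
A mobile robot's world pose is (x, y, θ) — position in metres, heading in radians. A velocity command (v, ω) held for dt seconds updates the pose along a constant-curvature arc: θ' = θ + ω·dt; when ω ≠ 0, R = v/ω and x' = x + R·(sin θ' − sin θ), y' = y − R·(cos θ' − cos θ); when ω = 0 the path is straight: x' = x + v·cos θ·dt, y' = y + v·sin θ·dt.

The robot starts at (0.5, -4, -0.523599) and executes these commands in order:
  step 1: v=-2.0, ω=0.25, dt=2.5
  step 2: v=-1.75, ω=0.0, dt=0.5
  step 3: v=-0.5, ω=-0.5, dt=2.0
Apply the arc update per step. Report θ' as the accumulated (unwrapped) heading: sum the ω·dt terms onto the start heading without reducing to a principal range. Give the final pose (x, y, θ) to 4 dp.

step 1: θ'=0.1014 (R=-8.0000) → pose (-4.3098, -2.9693, 0.1014)
step 2: θ'=0.1014 (straight) → pose (-5.1803, -3.0579, 0.1014)
step 3: θ'=-0.8986 (R=1.0000) → pose (-6.0640, -2.6857, -0.8986)

(-6.0640, -2.6857, -0.8986)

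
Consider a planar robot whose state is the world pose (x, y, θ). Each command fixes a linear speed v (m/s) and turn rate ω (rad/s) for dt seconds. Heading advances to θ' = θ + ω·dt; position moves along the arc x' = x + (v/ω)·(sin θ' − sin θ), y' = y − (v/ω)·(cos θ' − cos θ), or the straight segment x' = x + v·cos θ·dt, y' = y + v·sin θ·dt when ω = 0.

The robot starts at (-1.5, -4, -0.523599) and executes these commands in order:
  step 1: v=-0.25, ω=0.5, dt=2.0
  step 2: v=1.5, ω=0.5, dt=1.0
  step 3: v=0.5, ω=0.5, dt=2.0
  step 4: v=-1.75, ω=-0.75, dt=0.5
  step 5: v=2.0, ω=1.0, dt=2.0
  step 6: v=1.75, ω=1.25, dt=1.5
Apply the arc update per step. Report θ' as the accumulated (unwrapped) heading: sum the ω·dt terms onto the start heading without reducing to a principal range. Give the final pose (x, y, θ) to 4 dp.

(-3.8672, -3.3895, 5.4764)

step 1: θ'=0.4764 (R=-0.5000) → pose (-1.9793, -3.9887, 0.4764)
step 2: θ'=0.9764 (R=3.0000) → pose (-0.8696, -3.0028, 0.9764)
step 3: θ'=1.9764 (R=1.0000) → pose (-0.7792, -2.0482, 1.9764)
step 4: θ'=1.6014 (R=2.3333) → pose (-0.5910, -2.8974, 1.6014)
step 5: θ'=3.6014 (R=2.0000) → pose (-3.4776, -1.1664, 3.6014)
step 6: θ'=5.4764 (R=1.4000) → pose (-3.8672, -3.3895, 5.4764)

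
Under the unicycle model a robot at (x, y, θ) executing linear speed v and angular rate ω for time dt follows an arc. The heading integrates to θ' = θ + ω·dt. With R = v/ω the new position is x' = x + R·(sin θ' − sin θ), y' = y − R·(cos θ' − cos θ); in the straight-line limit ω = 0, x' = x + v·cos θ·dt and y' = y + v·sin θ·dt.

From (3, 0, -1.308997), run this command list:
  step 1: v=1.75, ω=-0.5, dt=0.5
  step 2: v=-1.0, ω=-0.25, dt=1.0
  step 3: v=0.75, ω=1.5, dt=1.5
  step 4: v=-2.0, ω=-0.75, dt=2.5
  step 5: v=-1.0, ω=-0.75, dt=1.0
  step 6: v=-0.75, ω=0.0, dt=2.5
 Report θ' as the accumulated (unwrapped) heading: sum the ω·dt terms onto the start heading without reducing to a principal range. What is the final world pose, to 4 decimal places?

step 1: θ'=-1.5590 (R=-3.5000) → pose (3.1190, -0.8646, -1.5590)
step 2: θ'=-1.8090 (R=4.0000) → pose (3.2317, 0.1264, -1.8090)
step 3: θ'=0.4410 (R=0.5000) → pose (3.9310, -0.4437, 0.4410)
step 4: θ'=-1.4340 (R=2.6667) → pose (0.1510, 1.6042, -1.4340)
step 5: θ'=-2.1840 (R=1.3333) → pose (0.3814, 2.5533, -2.1840)
step 6: θ'=-2.1840 (straight) → pose (1.4605, 4.0867, -2.1840)

(1.4605, 4.0867, -2.1840)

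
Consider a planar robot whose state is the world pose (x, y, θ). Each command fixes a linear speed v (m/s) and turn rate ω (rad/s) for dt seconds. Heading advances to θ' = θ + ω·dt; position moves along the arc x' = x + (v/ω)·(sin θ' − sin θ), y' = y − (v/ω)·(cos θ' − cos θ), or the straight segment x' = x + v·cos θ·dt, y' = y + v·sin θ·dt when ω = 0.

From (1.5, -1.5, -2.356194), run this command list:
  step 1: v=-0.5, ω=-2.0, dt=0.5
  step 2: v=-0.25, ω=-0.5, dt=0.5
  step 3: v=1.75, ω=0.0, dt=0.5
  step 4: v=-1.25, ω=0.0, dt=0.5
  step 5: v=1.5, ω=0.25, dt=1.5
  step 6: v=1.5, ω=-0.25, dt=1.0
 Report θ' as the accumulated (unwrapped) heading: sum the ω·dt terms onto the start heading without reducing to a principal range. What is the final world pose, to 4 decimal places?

(-1.9892, -0.4315, -3.4812)

step 1: θ'=-3.3562 (R=0.2500) → pose (1.7300, -1.4325, -3.3562)
step 2: θ'=-3.6062 (R=0.5000) → pose (1.8476, -1.4740, -3.6062)
step 3: θ'=-3.6062 (straight) → pose (1.0653, -1.0820, -3.6062)
step 4: θ'=-3.6062 (straight) → pose (1.6241, -1.3620, -3.6062)
step 5: θ'=-3.2312 (R=6.0000) → pose (-0.5274, -0.7501, -3.2312)
step 6: θ'=-3.4812 (R=-6.0000) → pose (-1.9892, -0.4315, -3.4812)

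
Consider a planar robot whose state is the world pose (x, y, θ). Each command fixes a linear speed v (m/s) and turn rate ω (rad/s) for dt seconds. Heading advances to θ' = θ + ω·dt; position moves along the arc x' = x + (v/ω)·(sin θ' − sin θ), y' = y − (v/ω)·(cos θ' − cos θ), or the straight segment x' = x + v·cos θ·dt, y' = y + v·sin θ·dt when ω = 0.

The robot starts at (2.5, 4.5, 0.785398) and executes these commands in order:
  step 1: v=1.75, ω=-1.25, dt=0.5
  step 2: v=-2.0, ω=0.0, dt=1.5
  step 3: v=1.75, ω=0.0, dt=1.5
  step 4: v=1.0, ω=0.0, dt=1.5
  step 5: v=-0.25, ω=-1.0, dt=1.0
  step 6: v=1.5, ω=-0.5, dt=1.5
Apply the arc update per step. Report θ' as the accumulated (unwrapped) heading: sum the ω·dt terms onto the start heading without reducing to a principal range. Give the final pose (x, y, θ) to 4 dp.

step 1: θ'=0.1604 (R=-1.4000) → pose (3.2664, 4.8921, 0.1604)
step 2: θ'=0.1604 (straight) → pose (0.3049, 4.4129, 0.1604)
step 3: θ'=0.1604 (straight) → pose (2.8962, 4.8322, 0.1604)
step 4: θ'=0.1604 (straight) → pose (4.3769, 5.0718, 0.1604)
step 5: θ'=-0.8396 (R=0.2500) → pose (4.1509, 5.1516, -0.8396)
step 6: θ'=-1.5896 (R=-3.0000) → pose (4.9172, 3.0919, -1.5896)

(4.9172, 3.0919, -1.5896)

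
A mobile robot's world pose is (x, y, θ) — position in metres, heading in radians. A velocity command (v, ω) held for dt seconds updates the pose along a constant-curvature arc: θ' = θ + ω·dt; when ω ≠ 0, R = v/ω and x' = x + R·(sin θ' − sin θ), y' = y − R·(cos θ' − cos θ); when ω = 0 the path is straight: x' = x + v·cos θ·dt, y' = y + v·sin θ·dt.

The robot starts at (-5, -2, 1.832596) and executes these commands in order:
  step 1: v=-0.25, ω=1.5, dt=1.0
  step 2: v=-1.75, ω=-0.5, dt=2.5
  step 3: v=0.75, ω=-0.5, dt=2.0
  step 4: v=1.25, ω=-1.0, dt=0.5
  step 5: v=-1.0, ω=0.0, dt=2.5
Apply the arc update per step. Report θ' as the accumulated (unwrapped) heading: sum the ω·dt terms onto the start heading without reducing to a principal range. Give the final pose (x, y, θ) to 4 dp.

step 1: θ'=3.3326 (R=-0.1667) → pose (-4.8074, -2.1205, 3.3326)
step 2: θ'=2.0826 (R=3.5000) → pose (-1.0914, -3.8427, 2.0826)
step 3: θ'=1.0826 (R=-1.5000) → pose (-1.1084, -2.4046, 1.0826)
step 4: θ'=0.5826 (R=-1.2500) → pose (-0.6921, -1.9471, 0.5826)
step 5: θ'=0.5826 (straight) → pose (-2.7797, -3.3225, 0.5826)

(-2.7797, -3.3225, 0.5826)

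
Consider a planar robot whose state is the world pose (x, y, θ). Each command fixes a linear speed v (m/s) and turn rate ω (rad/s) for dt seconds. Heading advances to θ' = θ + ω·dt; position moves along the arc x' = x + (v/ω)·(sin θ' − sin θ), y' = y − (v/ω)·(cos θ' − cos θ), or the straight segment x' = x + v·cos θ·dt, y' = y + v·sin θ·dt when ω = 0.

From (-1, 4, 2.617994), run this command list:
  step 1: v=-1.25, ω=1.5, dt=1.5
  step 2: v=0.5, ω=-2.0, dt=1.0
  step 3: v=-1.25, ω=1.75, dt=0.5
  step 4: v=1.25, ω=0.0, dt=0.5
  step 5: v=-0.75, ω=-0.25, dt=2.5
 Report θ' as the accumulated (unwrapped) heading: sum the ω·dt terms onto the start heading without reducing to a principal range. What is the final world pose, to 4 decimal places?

step 1: θ'=4.8680 (R=-0.8333) → pose (0.2399, 4.8508, 4.8680)
step 2: θ'=2.8680 (R=-0.2500) → pose (-0.0746, 4.5714, 2.8680)
step 3: θ'=3.7430 (R=-0.7143) → pose (0.5225, 4.6701, 3.7430)
step 4: θ'=3.7430 (straight) → pose (0.0072, 4.3165, 3.7430)
step 5: θ'=3.1180 (R=3.0000) → pose (1.7754, 4.8421, 3.1180)

(1.7754, 4.8421, 3.1180)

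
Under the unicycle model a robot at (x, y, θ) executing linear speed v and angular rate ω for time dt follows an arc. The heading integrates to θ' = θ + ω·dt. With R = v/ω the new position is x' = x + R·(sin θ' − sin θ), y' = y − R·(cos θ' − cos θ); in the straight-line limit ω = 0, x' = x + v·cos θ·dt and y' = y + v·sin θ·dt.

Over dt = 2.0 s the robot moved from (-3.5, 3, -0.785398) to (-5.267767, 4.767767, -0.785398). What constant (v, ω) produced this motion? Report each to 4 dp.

Δθ = -0.785398 − -0.785398 = 0.000000
ω = Δθ/dt = 0.000000/2.0 = 0.0000
ω = 0 → v = (Δx·cos θ + Δy·sin θ)/dt = -1.2500

v = -1.2500, ω = 0.0000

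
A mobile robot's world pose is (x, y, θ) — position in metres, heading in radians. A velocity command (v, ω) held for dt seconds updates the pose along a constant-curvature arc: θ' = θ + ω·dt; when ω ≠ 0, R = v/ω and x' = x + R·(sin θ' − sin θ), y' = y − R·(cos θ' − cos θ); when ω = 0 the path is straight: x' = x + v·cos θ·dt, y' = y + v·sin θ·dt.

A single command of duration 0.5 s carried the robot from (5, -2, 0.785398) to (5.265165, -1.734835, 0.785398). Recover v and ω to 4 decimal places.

Δθ = 0.785398 − 0.785398 = 0.000000
ω = Δθ/dt = 0.000000/0.5 = 0.0000
ω = 0 → v = (Δx·cos θ + Δy·sin θ)/dt = 0.7500

v = 0.7500, ω = 0.0000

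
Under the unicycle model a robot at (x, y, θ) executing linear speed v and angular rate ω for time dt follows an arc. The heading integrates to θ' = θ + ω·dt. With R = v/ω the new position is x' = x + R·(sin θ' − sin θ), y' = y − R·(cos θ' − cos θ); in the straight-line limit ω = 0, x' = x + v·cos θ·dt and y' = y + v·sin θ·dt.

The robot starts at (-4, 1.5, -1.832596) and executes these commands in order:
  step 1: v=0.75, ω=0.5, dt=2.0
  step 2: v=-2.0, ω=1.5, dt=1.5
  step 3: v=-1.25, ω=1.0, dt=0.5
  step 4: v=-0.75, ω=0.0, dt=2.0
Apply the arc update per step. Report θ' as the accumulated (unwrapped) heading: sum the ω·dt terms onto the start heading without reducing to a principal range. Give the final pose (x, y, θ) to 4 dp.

step 1: θ'=-0.8326 (R=1.5000) → pose (-3.6606, 0.1023, -0.8326)
step 2: θ'=1.4174 (R=-1.3333) → pose (-5.9646, -0.5912, 1.4174)
step 3: θ'=1.9174 (R=-1.2500) → pose (-5.9049, -1.2068, 1.9174)
step 4: θ'=1.9174 (straight) → pose (-5.3953, -2.6176, 1.9174)

(-5.3953, -2.6176, 1.9174)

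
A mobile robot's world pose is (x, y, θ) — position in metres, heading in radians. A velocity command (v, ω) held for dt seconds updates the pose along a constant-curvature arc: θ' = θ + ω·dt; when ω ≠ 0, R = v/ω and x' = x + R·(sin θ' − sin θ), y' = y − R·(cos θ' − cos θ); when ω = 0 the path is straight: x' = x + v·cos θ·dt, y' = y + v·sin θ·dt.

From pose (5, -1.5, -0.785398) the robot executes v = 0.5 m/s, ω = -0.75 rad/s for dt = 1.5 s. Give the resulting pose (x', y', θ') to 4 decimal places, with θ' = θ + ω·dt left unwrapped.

θ' = -0.7854 + -0.75·1.5 = -1.9104
R = v/ω = 0.5/-0.75 = -0.6667
x' = 5 + -0.6667·(sin -1.9104 − sin -0.7854) = 5.1572
y' = -1.5 − -0.6667·(cos -1.9104 − cos -0.7854) = -2.1935

(5.1572, -2.1935, -1.9104)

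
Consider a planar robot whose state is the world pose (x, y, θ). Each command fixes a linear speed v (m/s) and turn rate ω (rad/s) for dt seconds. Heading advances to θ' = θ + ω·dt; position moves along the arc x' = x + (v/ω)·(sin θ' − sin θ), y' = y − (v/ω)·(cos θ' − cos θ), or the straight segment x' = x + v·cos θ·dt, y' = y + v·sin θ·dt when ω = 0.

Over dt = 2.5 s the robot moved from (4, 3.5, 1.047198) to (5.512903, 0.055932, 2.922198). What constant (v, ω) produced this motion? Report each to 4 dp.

v = -1.7500, ω = 0.7500

Δθ = 2.922198 − 1.047198 = 1.875000
ω = Δθ/dt = 1.875000/2.5 = 0.7500
R = −Δy/(cos θ' − cos θ) = -2.3333
v = R·ω = -2.3333·0.7500 = -1.7500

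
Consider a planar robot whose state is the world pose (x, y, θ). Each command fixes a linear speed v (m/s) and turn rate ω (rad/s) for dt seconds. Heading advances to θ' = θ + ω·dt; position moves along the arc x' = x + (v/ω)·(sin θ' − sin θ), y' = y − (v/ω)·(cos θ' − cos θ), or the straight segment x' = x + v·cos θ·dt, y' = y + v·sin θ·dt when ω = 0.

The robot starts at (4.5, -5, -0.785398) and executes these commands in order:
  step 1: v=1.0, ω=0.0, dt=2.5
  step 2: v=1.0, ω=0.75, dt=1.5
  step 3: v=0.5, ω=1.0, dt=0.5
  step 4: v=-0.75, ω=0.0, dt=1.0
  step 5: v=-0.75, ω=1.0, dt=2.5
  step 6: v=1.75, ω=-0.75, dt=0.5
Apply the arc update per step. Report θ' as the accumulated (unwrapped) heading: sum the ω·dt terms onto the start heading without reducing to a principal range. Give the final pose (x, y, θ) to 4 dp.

(7.1955, -8.7482, 2.9646)

step 1: θ'=-0.7854 (straight) → pose (6.2678, -6.7678, -0.7854)
step 2: θ'=0.3396 (R=1.3333) → pose (7.6547, -7.0821, 0.3396)
step 3: θ'=0.8396 (R=0.5000) → pose (7.8604, -6.9446, 0.8396)
step 4: θ'=0.8396 (straight) → pose (7.3595, -7.5029, 0.8396)
step 5: θ'=3.3396 (R=-0.7500) → pose (8.0654, -8.7390, 3.3396)
step 6: θ'=2.9646 (R=-2.3333) → pose (7.1955, -8.7482, 2.9646)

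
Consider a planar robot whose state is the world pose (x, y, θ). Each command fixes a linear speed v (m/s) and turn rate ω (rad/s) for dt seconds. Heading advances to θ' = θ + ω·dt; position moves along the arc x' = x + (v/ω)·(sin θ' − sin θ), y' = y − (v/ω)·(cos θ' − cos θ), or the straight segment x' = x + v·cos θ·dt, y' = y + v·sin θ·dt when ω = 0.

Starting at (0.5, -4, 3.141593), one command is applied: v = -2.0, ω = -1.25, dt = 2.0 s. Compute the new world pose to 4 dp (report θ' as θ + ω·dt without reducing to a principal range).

(1.4576, -6.8818, 0.6416)

θ' = 3.1416 + -1.25·2.0 = 0.6416
R = v/ω = -2.0/-1.25 = 1.6000
x' = 0.5 + 1.6000·(sin 0.6416 − sin 3.1416) = 1.4576
y' = -4 − 1.6000·(cos 0.6416 − cos 3.1416) = -6.8818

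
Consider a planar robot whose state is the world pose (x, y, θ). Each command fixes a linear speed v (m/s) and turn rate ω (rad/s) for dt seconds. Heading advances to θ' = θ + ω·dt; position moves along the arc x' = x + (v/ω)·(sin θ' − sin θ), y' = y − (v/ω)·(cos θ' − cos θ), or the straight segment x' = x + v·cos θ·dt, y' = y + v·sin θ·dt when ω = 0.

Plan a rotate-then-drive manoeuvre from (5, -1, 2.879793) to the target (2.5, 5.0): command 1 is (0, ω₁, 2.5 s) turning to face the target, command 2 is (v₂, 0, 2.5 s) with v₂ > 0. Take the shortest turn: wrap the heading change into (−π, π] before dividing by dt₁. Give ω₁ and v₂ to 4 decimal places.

ω₁ = -0.3657, v₂ = 2.6000

heading to target = atan2(5−-1, 2.5−5) = 1.9656
Δθ = wrap(1.9656 − 2.8798) = -0.9142; ω₁ = Δθ/dt₁ = -0.3657
distance = √((2.5−5)² + (5−-1)²) = 6.5000; v₂ = distance/dt₂ = 2.6000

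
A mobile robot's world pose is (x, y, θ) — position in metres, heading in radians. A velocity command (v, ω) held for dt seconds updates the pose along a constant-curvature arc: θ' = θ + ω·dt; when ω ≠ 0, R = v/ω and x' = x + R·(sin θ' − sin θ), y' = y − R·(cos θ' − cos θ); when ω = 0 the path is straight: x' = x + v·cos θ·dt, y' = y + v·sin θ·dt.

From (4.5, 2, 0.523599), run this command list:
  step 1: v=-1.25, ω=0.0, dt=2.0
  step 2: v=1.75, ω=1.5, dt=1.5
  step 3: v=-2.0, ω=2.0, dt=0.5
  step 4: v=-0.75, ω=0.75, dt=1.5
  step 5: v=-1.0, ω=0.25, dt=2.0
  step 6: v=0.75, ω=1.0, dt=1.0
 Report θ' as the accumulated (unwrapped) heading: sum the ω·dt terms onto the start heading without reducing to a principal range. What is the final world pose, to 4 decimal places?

step 1: θ'=0.5236 (straight) → pose (2.3349, 0.7500, 0.5236)
step 2: θ'=2.7736 (R=1.1667) → pose (2.1713, 2.8489, 2.7736)
step 3: θ'=3.7736 (R=-1.0000) → pose (3.1218, 2.9751, 3.7736)
step 4: θ'=4.8986 (R=-1.0000) → pose (3.5138, 3.9671, 4.8986)
step 5: θ'=5.3986 (R=-4.0000) → pose (2.6775, 5.7610, 5.3986)
step 6: θ'=6.3986 (R=0.7500) → pose (3.3441, 5.4912, 6.3986)

(3.3441, 5.4912, 6.3986)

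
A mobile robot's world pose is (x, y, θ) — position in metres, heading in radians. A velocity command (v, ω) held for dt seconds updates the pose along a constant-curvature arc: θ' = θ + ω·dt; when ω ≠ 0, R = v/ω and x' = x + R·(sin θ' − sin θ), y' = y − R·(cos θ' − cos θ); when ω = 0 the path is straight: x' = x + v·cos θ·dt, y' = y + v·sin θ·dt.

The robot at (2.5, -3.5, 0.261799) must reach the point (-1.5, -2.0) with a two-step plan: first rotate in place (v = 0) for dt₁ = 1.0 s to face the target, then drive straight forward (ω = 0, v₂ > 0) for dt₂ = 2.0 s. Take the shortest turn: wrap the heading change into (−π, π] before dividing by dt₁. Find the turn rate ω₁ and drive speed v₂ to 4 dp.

heading to target = atan2(-2−-3.5, -1.5−2.5) = 2.7828
Δθ = wrap(2.7828 − 0.2618) = 2.5210; ω₁ = Δθ/dt₁ = 2.5210
distance = √((-1.5−2.5)² + (-2−-3.5)²) = 4.2720; v₂ = distance/dt₂ = 2.1360

ω₁ = 2.5210, v₂ = 2.1360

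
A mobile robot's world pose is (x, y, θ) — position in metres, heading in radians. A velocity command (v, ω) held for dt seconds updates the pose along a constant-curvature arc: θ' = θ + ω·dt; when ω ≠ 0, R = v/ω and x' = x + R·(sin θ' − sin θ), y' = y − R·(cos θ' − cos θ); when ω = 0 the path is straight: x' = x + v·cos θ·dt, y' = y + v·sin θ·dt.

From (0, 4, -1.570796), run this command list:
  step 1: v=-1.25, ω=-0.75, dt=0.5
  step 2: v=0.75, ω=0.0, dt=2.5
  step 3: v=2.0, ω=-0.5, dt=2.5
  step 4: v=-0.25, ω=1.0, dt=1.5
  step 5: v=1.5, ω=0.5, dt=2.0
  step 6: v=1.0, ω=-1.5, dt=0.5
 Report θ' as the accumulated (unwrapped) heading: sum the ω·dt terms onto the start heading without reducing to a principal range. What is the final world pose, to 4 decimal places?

step 1: θ'=-1.9458 (R=1.6667) → pose (0.1158, 4.6105, -1.9458)
step 2: θ'=-1.9458 (straight) → pose (-0.5709, 2.8658, -1.9458)
step 3: θ'=-3.1958 (R=-4.0000) → pose (-4.5097, 0.3367, -3.1958)
step 4: θ'=-1.6958 (R=-0.2500) → pose (-4.2481, 0.5552, -1.6958)
step 5: θ'=-0.6958 (R=3.0000) → pose (-3.1945, -2.1215, -0.6958)
step 6: θ'=-1.4458 (R=-0.6667) → pose (-2.9603, -2.5501, -1.4458)

(-2.9603, -2.5501, -1.4458)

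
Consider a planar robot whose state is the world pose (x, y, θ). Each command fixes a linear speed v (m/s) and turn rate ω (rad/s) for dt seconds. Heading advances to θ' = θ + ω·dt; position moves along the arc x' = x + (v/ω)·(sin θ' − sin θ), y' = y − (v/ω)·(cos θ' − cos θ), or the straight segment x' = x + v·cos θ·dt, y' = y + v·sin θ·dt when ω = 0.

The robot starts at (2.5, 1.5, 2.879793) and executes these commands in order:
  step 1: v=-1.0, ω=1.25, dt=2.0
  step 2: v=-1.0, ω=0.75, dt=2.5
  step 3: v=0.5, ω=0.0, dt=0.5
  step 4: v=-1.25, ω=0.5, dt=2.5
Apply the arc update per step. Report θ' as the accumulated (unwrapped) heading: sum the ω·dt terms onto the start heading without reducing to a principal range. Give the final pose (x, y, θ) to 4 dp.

step 1: θ'=5.3798 (R=-0.8000) → pose (3.3354, 2.7679, 5.3798)
step 2: θ'=7.2548 (R=-1.3333) → pose (1.1871, 2.6946, 7.2548)
step 3: θ'=7.2548 (straight) → pose (1.3281, 2.9010, 7.2548)
step 4: θ'=8.5048 (R=-2.5000) → pose (1.4036, -0.0235, 8.5048)

(1.4036, -0.0235, 8.5048)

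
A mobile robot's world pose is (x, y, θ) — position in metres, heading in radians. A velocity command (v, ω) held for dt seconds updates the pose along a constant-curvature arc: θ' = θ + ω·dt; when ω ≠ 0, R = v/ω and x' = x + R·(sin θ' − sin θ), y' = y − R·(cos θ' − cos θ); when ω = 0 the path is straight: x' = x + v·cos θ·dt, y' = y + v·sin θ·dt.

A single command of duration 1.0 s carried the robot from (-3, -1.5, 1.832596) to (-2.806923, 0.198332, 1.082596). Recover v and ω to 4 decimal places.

v = 1.7500, ω = -0.7500

Δθ = 1.082596 − 1.832596 = -0.750000
ω = Δθ/dt = -0.750000/1.0 = -0.7500
R = −Δy/(cos θ' − cos θ) = -2.3333
v = R·ω = -2.3333·-0.7500 = 1.7500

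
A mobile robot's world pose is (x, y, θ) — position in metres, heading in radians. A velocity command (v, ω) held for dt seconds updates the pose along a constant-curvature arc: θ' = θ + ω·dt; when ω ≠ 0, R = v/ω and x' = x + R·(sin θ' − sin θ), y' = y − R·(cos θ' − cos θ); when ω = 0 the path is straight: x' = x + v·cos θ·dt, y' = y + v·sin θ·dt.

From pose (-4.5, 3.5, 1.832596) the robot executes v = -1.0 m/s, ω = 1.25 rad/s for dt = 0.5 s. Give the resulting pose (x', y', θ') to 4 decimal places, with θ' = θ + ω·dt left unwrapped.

(-4.2328, 3.0870, 2.4576)

θ' = 1.8326 + 1.25·0.5 = 2.4576
R = v/ω = -1.0/1.25 = -0.8000
x' = -4.5 + -0.8000·(sin 2.4576 − sin 1.8326) = -4.2328
y' = 3.5 − -0.8000·(cos 2.4576 − cos 1.8326) = 3.0870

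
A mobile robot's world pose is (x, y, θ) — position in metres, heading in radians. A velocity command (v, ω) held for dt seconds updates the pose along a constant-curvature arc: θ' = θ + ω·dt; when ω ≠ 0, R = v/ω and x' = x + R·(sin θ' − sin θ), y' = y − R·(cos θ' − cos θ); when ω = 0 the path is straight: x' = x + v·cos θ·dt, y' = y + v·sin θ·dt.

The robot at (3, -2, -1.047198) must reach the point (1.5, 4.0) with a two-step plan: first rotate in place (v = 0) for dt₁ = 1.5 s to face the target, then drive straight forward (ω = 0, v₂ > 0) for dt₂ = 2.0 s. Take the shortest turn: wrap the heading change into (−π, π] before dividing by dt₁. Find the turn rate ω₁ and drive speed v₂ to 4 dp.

ω₁ = 1.9086, v₂ = 3.0923

heading to target = atan2(4−-2, 1.5−3) = 1.8158
Δθ = wrap(1.8158 − -1.0472) = 2.8630; ω₁ = Δθ/dt₁ = 1.9086
distance = √((1.5−3)² + (4−-2)²) = 6.1847; v₂ = distance/dt₂ = 3.0923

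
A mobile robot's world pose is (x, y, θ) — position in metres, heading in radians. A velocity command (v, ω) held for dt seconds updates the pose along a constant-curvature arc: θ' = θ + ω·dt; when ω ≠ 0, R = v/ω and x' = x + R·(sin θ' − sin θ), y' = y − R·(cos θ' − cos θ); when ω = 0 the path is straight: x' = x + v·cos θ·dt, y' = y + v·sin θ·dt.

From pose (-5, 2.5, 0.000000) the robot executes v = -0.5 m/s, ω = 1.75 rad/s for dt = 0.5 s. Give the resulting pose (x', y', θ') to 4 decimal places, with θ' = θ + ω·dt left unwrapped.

(-5.2193, 2.3974, 0.8750)

θ' = 0.0000 + 1.75·0.5 = 0.8750
R = v/ω = -0.5/1.75 = -0.2857
x' = -5 + -0.2857·(sin 0.8750 − sin 0.0000) = -5.2193
y' = 2.5 − -0.2857·(cos 0.8750 − cos 0.0000) = 2.3974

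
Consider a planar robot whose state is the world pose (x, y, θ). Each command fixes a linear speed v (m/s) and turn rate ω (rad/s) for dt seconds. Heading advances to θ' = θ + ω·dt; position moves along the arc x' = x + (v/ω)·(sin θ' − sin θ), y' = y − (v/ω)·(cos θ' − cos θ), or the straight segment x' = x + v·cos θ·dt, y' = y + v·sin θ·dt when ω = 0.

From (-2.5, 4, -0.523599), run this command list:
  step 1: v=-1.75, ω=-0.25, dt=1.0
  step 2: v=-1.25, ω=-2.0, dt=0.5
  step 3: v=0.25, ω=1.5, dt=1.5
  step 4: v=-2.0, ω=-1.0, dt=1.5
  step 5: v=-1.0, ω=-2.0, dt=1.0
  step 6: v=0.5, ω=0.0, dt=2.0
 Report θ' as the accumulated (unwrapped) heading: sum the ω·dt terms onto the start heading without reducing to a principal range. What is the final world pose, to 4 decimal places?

(-7.0769, 6.8214, -3.0236)

step 1: θ'=-0.7736 (R=7.0000) → pose (-3.8910, 5.0544, -0.7736)
step 2: θ'=-1.7736 (R=0.6250) → pose (-4.0665, 5.6274, -1.7736)
step 3: θ'=0.4764 (R=0.1667) → pose (-3.8268, 5.4457, 0.4764)
step 4: θ'=-1.0236 (R=2.0000) → pose (-6.4520, 6.1824, -1.0236)
step 5: θ'=-3.0236 (R=0.5000) → pose (-6.0838, 6.9391, -3.0236)
step 6: θ'=-3.0236 (straight) → pose (-7.0769, 6.8214, -3.0236)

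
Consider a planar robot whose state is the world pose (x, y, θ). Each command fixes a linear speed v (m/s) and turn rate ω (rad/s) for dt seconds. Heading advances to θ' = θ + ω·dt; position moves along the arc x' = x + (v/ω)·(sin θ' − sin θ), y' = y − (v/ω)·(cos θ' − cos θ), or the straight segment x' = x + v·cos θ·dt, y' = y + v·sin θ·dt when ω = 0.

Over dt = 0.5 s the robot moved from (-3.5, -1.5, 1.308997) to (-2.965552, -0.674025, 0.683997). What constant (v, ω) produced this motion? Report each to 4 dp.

Δθ = 0.683997 − 1.308997 = -0.625000
ω = Δθ/dt = -0.625000/0.5 = -1.2500
R = −Δy/(cos θ' − cos θ) = -1.6000
v = R·ω = -1.6000·-1.2500 = 2.0000

v = 2.0000, ω = -1.2500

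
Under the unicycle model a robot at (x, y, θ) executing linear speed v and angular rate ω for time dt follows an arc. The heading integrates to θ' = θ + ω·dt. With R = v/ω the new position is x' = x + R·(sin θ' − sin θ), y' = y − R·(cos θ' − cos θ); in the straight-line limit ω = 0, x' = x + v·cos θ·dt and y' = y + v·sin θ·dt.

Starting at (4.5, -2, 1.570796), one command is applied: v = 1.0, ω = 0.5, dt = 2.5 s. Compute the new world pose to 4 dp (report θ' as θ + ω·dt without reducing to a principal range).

(3.1306, -0.1020, 2.8208)

θ' = 1.5708 + 0.5·2.5 = 2.8208
R = v/ω = 1.0/0.5 = 2.0000
x' = 4.5 + 2.0000·(sin 2.8208 − sin 1.5708) = 3.1306
y' = -2 − 2.0000·(cos 2.8208 − cos 1.5708) = -0.1020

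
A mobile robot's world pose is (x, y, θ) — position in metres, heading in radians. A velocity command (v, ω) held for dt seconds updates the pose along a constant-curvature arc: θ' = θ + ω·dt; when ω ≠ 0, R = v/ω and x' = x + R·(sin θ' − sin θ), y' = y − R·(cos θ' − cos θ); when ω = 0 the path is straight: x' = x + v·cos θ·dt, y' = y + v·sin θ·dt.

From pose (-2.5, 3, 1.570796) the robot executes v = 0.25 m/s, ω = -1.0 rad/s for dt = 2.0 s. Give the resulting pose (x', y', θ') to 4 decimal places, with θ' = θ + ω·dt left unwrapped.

θ' = 1.5708 + -1.0·2.0 = -0.4292
R = v/ω = 0.25/-1.0 = -0.2500
x' = -2.5 + -0.2500·(sin -0.4292 − sin 1.5708) = -2.1460
y' = 3 − -0.2500·(cos -0.4292 − cos 1.5708) = 3.2273

(-2.1460, 3.2273, -0.4292)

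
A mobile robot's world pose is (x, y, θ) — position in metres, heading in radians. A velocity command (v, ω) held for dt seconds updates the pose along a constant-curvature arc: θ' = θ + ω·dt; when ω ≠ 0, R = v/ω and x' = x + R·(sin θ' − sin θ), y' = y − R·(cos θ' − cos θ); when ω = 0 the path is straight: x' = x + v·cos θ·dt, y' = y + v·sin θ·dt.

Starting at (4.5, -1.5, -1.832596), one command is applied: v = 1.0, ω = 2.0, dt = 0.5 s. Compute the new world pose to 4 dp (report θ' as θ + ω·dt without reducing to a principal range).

θ' = -1.8326 + 2.0·0.5 = -0.8326
R = v/ω = 1.0/2.0 = 0.5000
x' = 4.5 + 0.5000·(sin -0.8326 − sin -1.8326) = 4.6131
y' = -1.5 − 0.5000·(cos -0.8326 − cos -1.8326) = -1.9659

(4.6131, -1.9659, -0.8326)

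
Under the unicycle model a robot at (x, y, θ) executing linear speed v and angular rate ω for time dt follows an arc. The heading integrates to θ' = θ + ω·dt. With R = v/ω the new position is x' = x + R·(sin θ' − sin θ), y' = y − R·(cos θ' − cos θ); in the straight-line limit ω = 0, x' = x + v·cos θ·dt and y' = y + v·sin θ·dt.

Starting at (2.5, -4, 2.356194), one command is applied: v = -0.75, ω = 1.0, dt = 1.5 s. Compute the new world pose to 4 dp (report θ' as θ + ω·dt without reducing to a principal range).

θ' = 2.3562 + 1.0·1.5 = 3.8562
R = v/ω = -0.75/1.0 = -0.7500
x' = 2.5 + -0.7500·(sin 3.8562 − sin 2.3562) = 3.5218
y' = -4 − -0.7500·(cos 3.8562 − cos 2.3562) = -4.0362

(3.5218, -4.0362, 3.8562)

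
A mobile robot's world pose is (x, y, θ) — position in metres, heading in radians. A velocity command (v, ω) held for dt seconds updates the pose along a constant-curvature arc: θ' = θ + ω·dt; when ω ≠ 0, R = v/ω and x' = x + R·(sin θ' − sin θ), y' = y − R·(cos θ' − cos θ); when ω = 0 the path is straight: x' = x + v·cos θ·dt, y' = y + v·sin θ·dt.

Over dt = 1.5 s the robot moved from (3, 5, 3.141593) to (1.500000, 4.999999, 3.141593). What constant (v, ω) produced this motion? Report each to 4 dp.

v = 1.0000, ω = 0.0000

Δθ = 3.141593 − 3.141593 = 0.000000
ω = Δθ/dt = 0.000000/1.5 = 0.0000
ω = 0 → v = (Δx·cos θ + Δy·sin θ)/dt = 1.0000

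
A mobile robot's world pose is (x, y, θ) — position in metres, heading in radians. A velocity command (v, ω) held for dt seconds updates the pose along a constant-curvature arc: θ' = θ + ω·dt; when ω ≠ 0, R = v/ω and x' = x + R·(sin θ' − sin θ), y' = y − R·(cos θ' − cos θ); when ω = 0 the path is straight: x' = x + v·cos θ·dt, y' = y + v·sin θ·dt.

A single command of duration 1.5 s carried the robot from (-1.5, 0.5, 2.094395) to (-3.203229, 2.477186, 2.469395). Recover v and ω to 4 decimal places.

v = 1.7500, ω = 0.2500

Δθ = 2.469395 − 2.094395 = 0.375000
ω = Δθ/dt = 0.375000/1.5 = 0.2500
R = −Δy/(cos θ' − cos θ) = 7.0000
v = R·ω = 7.0000·0.2500 = 1.7500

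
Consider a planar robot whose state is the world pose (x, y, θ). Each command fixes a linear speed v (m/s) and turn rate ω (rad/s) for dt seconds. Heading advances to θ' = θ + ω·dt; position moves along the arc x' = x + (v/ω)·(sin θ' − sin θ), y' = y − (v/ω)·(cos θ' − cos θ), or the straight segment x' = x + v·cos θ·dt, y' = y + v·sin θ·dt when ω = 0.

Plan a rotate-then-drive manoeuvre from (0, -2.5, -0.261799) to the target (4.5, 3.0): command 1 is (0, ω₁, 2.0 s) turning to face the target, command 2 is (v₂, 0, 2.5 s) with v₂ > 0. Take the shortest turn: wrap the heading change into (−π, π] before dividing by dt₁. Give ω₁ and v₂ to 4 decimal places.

heading to target = atan2(3−-2.5, 4.5−0) = 0.8851
Δθ = wrap(0.8851 − -0.2618) = 1.1469; ω₁ = Δθ/dt₁ = 0.5734
distance = √((4.5−0)² + (3−-2.5)²) = 7.1063; v₂ = distance/dt₂ = 2.8425

ω₁ = 0.5734, v₂ = 2.8425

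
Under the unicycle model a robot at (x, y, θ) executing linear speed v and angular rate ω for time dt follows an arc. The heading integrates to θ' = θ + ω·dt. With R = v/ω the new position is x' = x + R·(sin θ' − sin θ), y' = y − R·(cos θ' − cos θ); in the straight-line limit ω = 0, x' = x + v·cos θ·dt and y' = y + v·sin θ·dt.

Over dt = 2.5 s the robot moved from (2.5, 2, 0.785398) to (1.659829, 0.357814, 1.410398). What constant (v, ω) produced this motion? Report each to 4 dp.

v = -0.7500, ω = 0.2500

Δθ = 1.410398 − 0.785398 = 0.625000
ω = Δθ/dt = 0.625000/2.5 = 0.2500
R = −Δy/(cos θ' − cos θ) = -3.0000
v = R·ω = -3.0000·0.2500 = -0.7500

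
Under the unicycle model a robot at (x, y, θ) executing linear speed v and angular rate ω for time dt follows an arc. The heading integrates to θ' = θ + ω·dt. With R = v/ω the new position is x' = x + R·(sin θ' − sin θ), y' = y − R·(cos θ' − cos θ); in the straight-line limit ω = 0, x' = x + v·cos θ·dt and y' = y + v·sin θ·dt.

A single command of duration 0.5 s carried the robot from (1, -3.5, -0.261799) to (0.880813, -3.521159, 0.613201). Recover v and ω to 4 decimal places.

Δθ = 0.613201 − -0.261799 = 0.875000
ω = Δθ/dt = 0.875000/0.5 = 1.7500
R = Δx/(sin θ' − sin θ) = -0.1429
v = R·ω = -0.1429·1.7500 = -0.2500

v = -0.2500, ω = 1.7500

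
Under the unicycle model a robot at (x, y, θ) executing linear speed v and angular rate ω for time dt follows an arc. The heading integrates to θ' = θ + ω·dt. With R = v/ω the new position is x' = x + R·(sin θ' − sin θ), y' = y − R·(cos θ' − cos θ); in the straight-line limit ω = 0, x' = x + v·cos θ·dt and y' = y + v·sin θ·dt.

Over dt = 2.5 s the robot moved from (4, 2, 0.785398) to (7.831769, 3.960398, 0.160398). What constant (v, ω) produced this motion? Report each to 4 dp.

Δθ = 0.160398 − 0.785398 = -0.625000
ω = Δθ/dt = -0.625000/2.5 = -0.2500
R = Δx/(sin θ' − sin θ) = -7.0000
v = R·ω = -7.0000·-0.2500 = 1.7500

v = 1.7500, ω = -0.2500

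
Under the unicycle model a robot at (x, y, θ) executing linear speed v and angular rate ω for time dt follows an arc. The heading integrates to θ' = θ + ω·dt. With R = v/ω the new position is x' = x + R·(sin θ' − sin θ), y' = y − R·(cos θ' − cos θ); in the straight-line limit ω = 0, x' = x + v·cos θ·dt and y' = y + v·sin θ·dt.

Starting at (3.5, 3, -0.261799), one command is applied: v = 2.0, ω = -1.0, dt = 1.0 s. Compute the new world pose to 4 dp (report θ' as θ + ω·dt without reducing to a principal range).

(4.8876, 1.6764, -1.2618)

θ' = -0.2618 + -1.0·1.0 = -1.2618
R = v/ω = 2.0/-1.0 = -2.0000
x' = 3.5 + -2.0000·(sin -1.2618 − sin -0.2618) = 4.8876
y' = 3 − -2.0000·(cos -1.2618 − cos -0.2618) = 1.6764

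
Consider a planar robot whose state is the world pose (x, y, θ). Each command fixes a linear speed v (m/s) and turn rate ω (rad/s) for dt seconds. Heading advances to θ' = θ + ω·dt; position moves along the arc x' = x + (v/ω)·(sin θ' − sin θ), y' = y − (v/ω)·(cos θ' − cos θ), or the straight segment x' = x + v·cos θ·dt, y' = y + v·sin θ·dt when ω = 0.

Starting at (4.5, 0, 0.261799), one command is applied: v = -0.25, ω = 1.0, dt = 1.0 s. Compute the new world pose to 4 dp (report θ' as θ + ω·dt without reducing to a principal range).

(4.3265, -0.1655, 1.2618)

θ' = 0.2618 + 1.0·1.0 = 1.2618
R = v/ω = -0.25/1.0 = -0.2500
x' = 4.5 + -0.2500·(sin 1.2618 − sin 0.2618) = 4.3265
y' = 0 − -0.2500·(cos 1.2618 − cos 0.2618) = -0.1655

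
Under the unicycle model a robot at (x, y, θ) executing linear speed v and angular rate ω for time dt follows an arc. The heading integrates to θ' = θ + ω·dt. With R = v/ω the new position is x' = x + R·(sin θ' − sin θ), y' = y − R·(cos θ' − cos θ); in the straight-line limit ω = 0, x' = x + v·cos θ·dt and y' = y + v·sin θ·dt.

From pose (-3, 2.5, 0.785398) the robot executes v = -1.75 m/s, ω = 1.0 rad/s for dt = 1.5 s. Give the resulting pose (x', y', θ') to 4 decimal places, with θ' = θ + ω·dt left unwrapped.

θ' = 0.7854 + 1.0·1.5 = 2.2854
R = v/ω = -1.75/1.0 = -1.7500
x' = -3 + -1.7500·(sin 2.2854 − sin 0.7854) = -3.0844
y' = 2.5 − -1.7500·(cos 2.2854 − cos 0.7854) = 0.1158

(-3.0844, 0.1158, 2.2854)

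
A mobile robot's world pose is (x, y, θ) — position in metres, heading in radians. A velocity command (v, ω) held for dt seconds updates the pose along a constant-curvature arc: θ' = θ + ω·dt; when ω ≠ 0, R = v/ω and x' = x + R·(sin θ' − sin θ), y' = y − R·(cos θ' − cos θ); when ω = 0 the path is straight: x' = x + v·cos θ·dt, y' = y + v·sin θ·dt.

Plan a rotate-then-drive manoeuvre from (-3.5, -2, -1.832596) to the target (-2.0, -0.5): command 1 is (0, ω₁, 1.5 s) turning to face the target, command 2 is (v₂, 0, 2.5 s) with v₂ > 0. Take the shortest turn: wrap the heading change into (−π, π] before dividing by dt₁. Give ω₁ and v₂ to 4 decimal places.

ω₁ = 1.7453, v₂ = 0.8485

heading to target = atan2(-0.5−-2, -2−-3.5) = 0.7854
Δθ = wrap(0.7854 − -1.8326) = 2.6180; ω₁ = Δθ/dt₁ = 1.7453
distance = √((-2−-3.5)² + (-0.5−-2)²) = 2.1213; v₂ = distance/dt₂ = 0.8485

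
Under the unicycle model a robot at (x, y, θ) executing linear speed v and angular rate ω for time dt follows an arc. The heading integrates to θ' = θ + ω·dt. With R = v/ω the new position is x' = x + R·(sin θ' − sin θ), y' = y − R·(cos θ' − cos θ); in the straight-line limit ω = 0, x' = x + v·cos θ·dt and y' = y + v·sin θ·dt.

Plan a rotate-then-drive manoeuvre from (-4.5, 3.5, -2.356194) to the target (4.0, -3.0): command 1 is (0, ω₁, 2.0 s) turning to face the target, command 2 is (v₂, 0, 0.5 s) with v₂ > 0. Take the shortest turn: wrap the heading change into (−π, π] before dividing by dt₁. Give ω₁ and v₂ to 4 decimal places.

ω₁ = 0.8517, v₂ = 21.4009

heading to target = atan2(-3−3.5, 4−-4.5) = -0.6528
Δθ = wrap(-0.6528 − -2.3562) = 1.7033; ω₁ = Δθ/dt₁ = 0.8517
distance = √((4−-4.5)² + (-3−3.5)²) = 10.7005; v₂ = distance/dt₂ = 21.4009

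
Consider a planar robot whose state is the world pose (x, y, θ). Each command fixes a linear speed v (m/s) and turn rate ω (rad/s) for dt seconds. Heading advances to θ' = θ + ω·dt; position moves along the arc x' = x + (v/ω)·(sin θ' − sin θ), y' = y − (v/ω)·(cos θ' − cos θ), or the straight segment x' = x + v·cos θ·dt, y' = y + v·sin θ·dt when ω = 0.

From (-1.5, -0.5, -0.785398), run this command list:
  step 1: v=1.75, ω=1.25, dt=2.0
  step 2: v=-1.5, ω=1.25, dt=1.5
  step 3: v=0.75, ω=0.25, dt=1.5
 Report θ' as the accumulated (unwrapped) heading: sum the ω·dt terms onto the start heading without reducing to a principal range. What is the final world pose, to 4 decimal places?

(1.6828, -0.8829, 3.9646)

step 1: θ'=1.7146 (R=1.4000) → pose (0.8755, 0.6906, 1.7146)
step 2: θ'=3.5896 (R=-1.2000) → pose (2.5829, -0.2190, 3.5896)
step 3: θ'=3.9646 (R=3.0000) → pose (1.6828, -0.8829, 3.9646)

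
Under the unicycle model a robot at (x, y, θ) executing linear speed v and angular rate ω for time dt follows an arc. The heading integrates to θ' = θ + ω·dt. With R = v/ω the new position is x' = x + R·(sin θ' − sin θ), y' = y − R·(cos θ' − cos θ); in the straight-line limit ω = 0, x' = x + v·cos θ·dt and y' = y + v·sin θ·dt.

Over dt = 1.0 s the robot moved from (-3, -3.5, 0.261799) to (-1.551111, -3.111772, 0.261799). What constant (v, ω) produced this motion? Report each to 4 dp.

v = 1.5000, ω = 0.0000

Δθ = 0.261799 − 0.261799 = 0.000000
ω = Δθ/dt = 0.000000/1.0 = 0.0000
ω = 0 → v = (Δx·cos θ + Δy·sin θ)/dt = 1.5000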